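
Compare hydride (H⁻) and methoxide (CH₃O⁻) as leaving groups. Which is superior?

methoxide (CH₃O⁻) is the better leaving group.
pKₐ(CH₃OH) ≈ 15.5 versus pKₐ(H₂) ≈ 36: methoxide (CH₃O⁻) is the much weaker base.
Strong base; alkoxides do not leave unassisted.

methoxide (CH₃O⁻)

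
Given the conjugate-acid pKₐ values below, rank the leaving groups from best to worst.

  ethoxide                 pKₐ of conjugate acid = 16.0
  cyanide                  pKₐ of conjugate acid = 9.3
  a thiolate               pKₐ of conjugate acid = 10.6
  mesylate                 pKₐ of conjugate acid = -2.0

Lower conjugate-acid pKₐ ⇒ weaker base ⇒ better leaving group.
Sorting by the given values: mesylate (-2.0), cyanide (9.3), a thiolate (10.6), ethoxide (16.0).

mesylate > cyanide > a thiolate > ethoxide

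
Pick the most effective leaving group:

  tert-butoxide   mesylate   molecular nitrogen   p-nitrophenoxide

molecular nitrogen

The more stable X⁻ (or X) is on its own — i.e. the weaker a base it is — the better a leaving group it makes.
molecular nitrogen: no meaningful conjugate acid; N₂ departs as an exceptionally stable neutral molecule
mesylate: pKₐ(CH₃SO₃H (MsOH)) ≈ -1.9
p-nitrophenoxide: pKₐ(p-nitrophenol) ≈ 7.2
tert-butoxide: pKₐ(t-BuOH) ≈ 18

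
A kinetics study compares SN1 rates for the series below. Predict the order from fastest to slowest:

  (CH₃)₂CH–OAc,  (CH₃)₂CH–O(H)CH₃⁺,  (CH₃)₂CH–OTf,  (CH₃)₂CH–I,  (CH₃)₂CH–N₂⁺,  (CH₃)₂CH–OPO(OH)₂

With the same alkyl group throughout, only the leaving group differentiates the rates.
Rank by basicity of the departing species: weakest base leaves most easily.
(CH₃)₂CH–N₂⁺ loses N₂: no meaningful conjugate acid; N₂ departs as an exceptionally stable neutral molecule
(CH₃)₂CH–OTf loses OTf⁻: pKₐ(CF₃SO₃H (triflic acid)) ≈ -14
(CH₃)₂CH–I loses I⁻: pKₐ(HI) ≈ -10
(CH₃)₂CH–O(H)CH₃⁺ loses R'OH: pKₐ(R'OH₂⁺) ≈ -2.4
(CH₃)₂CH–OPO(OH)₂ loses H₂PO₄⁻: pKₐ(H₃PO₄) ≈ 2.1
(CH₃)₂CH–OAc loses AcO⁻: pKₐ(CH₃COOH) ≈ 4.8

(CH₃)₂CH–N₂⁺ > (CH₃)₂CH–OTf > (CH₃)₂CH–I > (CH₃)₂CH–O(H)CH₃⁺ > (CH₃)₂CH–OPO(OH)₂ > (CH₃)₂CH–OAc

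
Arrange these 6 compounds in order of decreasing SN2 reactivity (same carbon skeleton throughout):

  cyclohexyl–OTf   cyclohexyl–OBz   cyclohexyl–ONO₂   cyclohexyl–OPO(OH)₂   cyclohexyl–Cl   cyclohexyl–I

cyclohexyl–OTf > cyclohexyl–I > cyclohexyl–Cl > cyclohexyl–ONO₂ > cyclohexyl–OPO(OH)₂ > cyclohexyl–OBz

Identical carbon frameworks mean the comparison reduces to leaving-group quality.
Leaving-group ability tracks the stability of the departed species; conjugate-acid pKₐ is the usual yardstick (lower pKₐ → better LG).
cyclohexyl–OTf loses OTf⁻: pKₐ(CF₃SO₃H (triflic acid)) ≈ -14
cyclohexyl–I loses I⁻: pKₐ(HI) ≈ -10
cyclohexyl–Cl loses Cl⁻: pKₐ(HCl) ≈ -7
cyclohexyl–ONO₂ loses NO₃⁻: pKₐ(HNO₃) ≈ -1.3
cyclohexyl–OPO(OH)₂ loses H₂PO₄⁻: pKₐ(H₃PO₄) ≈ 2.1
cyclohexyl–OBz loses PhCOO⁻: pKₐ(C₆H₅COOH) ≈ 4.2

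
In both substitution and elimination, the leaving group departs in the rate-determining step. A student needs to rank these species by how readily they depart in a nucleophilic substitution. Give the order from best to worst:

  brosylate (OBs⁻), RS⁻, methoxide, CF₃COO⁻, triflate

Rank by basicity of the departing species: weakest base leaves most easily.
triflate: pKₐ(CF₃SO₃H (triflic acid)) ≈ -14
brosylate (OBs⁻): pKₐ(p-BrC₆H₄SO₃H) ≈ -2.8
CF₃COO⁻: pKₐ(CF₃COOH) ≈ 0.2
RS⁻: pKₐ(RSH (a thiol)) ≈ 10.5
methoxide: pKₐ(CH₃OH) ≈ 15.5

triflate > brosylate (OBs⁻) > CF₃COO⁻ > RS⁻ > methoxide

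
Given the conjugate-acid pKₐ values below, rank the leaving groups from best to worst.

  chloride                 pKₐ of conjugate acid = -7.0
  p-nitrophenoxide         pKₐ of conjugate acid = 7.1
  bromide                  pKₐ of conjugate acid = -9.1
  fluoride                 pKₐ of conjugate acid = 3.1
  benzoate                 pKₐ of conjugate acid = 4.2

bromide > chloride > fluoride > benzoate > p-nitrophenoxide

Lower conjugate-acid pKₐ ⇒ weaker base ⇒ better leaving group.
Sorting by the given values: bromide (-9.1), chloride (-7.0), fluoride (3.1), benzoate (4.2), p-nitrophenoxide (7.1).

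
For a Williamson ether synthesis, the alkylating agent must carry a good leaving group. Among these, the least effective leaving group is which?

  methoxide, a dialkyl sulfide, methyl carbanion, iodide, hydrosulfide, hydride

A good leaving group is a weak base: the lower the pKₐ of its conjugate acid, the more readily it departs.
iodide: pKₐ(HI) ≈ -10
a dialkyl sulfide: pKₐ(R'₂SH⁺) ≈ -7
hydrosulfide: pKₐ(H₂S) ≈ 7
methoxide: pKₐ(CH₃OH) ≈ 15.5
hydride: pKₐ(H₂) ≈ 36
methyl carbanion: pKₐ(CH₄) ≈ 48

methyl carbanion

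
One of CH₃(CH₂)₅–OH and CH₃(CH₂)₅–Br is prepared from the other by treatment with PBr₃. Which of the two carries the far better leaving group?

From CH₃(CH₂)₅–OH the departing group would be OH⁻ (pKₐ(H₂O) ≈ 15.7). Strong base; essentially never leaves without prior activation.
From CH₃(CH₂)₅–Br the leaving group is Br⁻ (pKₐ(HBr) ≈ -9). Weak base; good leaving group.
Treatment with PBr₃ works by replacing the hydroxyl with bromide, making CH₃(CH₂)₅–Br enormously more reactive.

CH₃(CH₂)₅–Br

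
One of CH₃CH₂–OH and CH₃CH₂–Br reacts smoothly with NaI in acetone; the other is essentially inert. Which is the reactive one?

CH₃CH₂–Br

From CH₃CH₂–OH the departing group would be OH⁻ (pKₐ(H₂O) ≈ 15.7). Strong base; essentially never leaves without prior activation.
From CH₃CH₂–Br the leaving group is Br⁻ (pKₐ(HBr) ≈ -9). Weak base; good leaving group.
(In practice CH₃CH₂–Br is made from CH₃CH₂–OH by treatment with PBr₃, replacing the hydroxyl with bromide.)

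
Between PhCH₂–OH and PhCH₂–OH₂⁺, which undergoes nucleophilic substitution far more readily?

From PhCH₂–OH the departing group would be OH⁻ (pKₐ(H₂O) ≈ 15.7). Strong base; essentially never leaves without prior activation.
From PhCH₂–OH₂⁺ the leaving group is H₂O (pKₐ(H₃O⁺) ≈ -1.7). Neutral; leaves from a protonated alcohol (R–OH₂⁺).
(In practice PhCH₂–OH₂⁺ is made from PhCH₂–OH by protonation with strong acid, converting the leaving group from hydroxide to neutral water.)

PhCH₂–OH₂⁺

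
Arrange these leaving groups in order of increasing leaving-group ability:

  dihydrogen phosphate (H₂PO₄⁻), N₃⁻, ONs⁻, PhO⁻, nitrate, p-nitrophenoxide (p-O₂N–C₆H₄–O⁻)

Rank by basicity of the departing species: weakest base leaves most easily.
ONs⁻: pKₐ(p-O₂NC₆H₄SO₃H) ≈ -3.5
nitrate: pKₐ(HNO₃) ≈ -1.3
dihydrogen phosphate (H₂PO₄⁻): pKₐ(H₃PO₄) ≈ 2.1
N₃⁻: pKₐ(HN₃) ≈ 4.7
p-nitrophenoxide (p-O₂N–C₆H₄–O⁻): pKₐ(p-nitrophenol) ≈ 7.2
PhO⁻: pKₐ(C₆H₅OH (phenol)) ≈ 10
Listed from poorest to best leaving group as asked.

PhO⁻ < p-nitrophenoxide (p-O₂N–C₆H₄–O⁻) < N₃⁻ < dihydrogen phosphate (H₂PO₄⁻) < nitrate < ONs⁻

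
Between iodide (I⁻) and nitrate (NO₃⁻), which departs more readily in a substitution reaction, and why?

iodide (I⁻)

iodide (I⁻) is the better leaving group.
pKₐ(HI) ≈ -10 versus pKₐ(HNO₃) ≈ -1.3: iodide (I⁻) is the much weaker base.
Large, highly polarisable; very weak base.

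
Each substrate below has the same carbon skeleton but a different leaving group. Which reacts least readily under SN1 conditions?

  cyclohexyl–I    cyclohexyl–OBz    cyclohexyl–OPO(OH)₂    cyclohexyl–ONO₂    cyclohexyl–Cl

cyclohexyl–OBz

Same R in every case — rank the leaving groups.
The more stable X⁻ (or X) is on its own — i.e. the weaker a base it is — the better a leaving group it makes.
cyclohexyl–I loses I⁻: pKₐ(HI) ≈ -10
cyclohexyl–Cl loses Cl⁻: pKₐ(HCl) ≈ -7
cyclohexyl–ONO₂ loses NO₃⁻: pKₐ(HNO₃) ≈ -1.3
cyclohexyl–OPO(OH)₂ loses H₂PO₄⁻: pKₐ(H₃PO₄) ≈ 2.1
cyclohexyl–OBz loses PhCOO⁻: pKₐ(C₆H₅COOH) ≈ 4.2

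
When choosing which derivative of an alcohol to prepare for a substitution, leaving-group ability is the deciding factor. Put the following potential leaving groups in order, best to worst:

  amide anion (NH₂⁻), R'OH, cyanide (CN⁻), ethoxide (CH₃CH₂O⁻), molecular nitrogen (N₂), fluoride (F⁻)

molecular nitrogen (N₂) > R'OH > fluoride (F⁻) > cyanide (CN⁻) > ethoxide (CH₃CH₂O⁻) > amide anion (NH₂⁻)

Leaving-group ability tracks the stability of the departed species; conjugate-acid pKₐ is the usual yardstick (lower pKₐ → better LG).
molecular nitrogen (N₂): no meaningful conjugate acid; N₂ departs as an exceptionally stable neutral molecule
R'OH: pKₐ(R'OH₂⁺) ≈ -2.4
fluoride (F⁻): pKₐ(HF) ≈ 3.2 — small and strongly basic; the poor halide leaving group
cyanide (CN⁻): pKₐ(HCN) ≈ 9.2
ethoxide (CH₃CH₂O⁻): pKₐ(CH₃CH₂OH) ≈ 16
amide anion (NH₂⁻): pKₐ(NH₃) ≈ 38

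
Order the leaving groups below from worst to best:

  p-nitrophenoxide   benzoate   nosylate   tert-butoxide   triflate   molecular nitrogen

Leaving-group ability tracks the stability of the departed species; conjugate-acid pKₐ is the usual yardstick (lower pKₐ → better LG).
molecular nitrogen: no meaningful conjugate acid; N₂ departs as an exceptionally stable neutral molecule
triflate: pKₐ(CF₃SO₃H (triflic acid)) ≈ -14
nosylate: pKₐ(p-O₂NC₆H₄SO₃H) ≈ -3.5
benzoate: pKₐ(C₆H₅COOH) ≈ 4.2
p-nitrophenoxide: pKₐ(p-nitrophenol) ≈ 7.2 — nitro group delocalises the charge; the classic chromogenic LG
tert-butoxide: pKₐ(t-BuOH) ≈ 18 — bulky, strongly basic alkoxide
Reversing gives the worst-to-best order requested.

tert-butoxide < p-nitrophenoxide < benzoate < nosylate < triflate < molecular nitrogen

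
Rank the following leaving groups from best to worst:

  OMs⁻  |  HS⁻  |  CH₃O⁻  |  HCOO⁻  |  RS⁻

The more stable X⁻ (or X) is on its own — i.e. the weaker a base it is — the better a leaving group it makes.
OMs⁻: pKₐ(CH₃SO₃H (MsOH)) ≈ -1.9
HCOO⁻: pKₐ(HCOOH) ≈ 3.8
HS⁻: pKₐ(H₂S) ≈ 7 — larger and more polarisable than the oxygen analogue
RS⁻: pKₐ(RSH (a thiol)) ≈ 10.5
CH₃O⁻: pKₐ(CH₃OH) ≈ 15.5

OMs⁻ > HCOO⁻ > HS⁻ > RS⁻ > CH₃O⁻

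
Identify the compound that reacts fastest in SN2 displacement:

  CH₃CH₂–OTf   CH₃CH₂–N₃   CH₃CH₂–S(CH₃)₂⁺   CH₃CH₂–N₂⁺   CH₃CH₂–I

With the same alkyl group throughout, only the leaving group differentiates the rates.
Rank by basicity of the departing species: weakest base leaves most easily.
CH₃CH₂–N₂⁺ loses N₂: no meaningful conjugate acid; N₂ departs as an exceptionally stable neutral molecule
CH₃CH₂–OTf loses OTf⁻: pKₐ(CF₃SO₃H (triflic acid)) ≈ -14
CH₃CH₂–I loses I⁻: pKₐ(HI) ≈ -10
CH₃CH₂–S(CH₃)₂⁺ loses SR'₂: pKₐ(R'₂SH⁺) ≈ -7
CH₃CH₂–N₃ loses N₃⁻: pKₐ(HN₃) ≈ 4.7

CH₃CH₂–N₂⁺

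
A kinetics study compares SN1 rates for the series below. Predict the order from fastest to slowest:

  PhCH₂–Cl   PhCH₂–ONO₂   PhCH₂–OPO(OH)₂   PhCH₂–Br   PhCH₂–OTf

PhCH₂–OTf > PhCH₂–Br > PhCH₂–Cl > PhCH₂–ONO₂ > PhCH₂–OPO(OH)₂

Same R in every case — rank the leaving groups.
Rank by basicity of the departing species: weakest base leaves most easily.
PhCH₂–OTf loses OTf⁻: pKₐ(CF₃SO₃H (triflic acid)) ≈ -14
PhCH₂–Br loses Br⁻: pKₐ(HBr) ≈ -9
PhCH₂–Cl loses Cl⁻: pKₐ(HCl) ≈ -7
PhCH₂–ONO₂ loses NO₃⁻: pKₐ(HNO₃) ≈ -1.3
PhCH₂–OPO(OH)₂ loses H₂PO₄⁻: pKₐ(H₃PO₄) ≈ 2.1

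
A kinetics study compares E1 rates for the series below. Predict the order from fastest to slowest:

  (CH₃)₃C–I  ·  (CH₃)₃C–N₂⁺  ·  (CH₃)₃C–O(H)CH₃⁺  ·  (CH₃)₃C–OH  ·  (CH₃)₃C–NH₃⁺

(CH₃)₃C–N₂⁺ > (CH₃)₃C–I > (CH₃)₃C–O(H)CH₃⁺ > (CH₃)₃C–NH₃⁺ > (CH₃)₃C–OH

With the same alkyl group throughout, only the leaving group differentiates the rates.
Leaving-group ability tracks the stability of the departed species; conjugate-acid pKₐ is the usual yardstick (lower pKₐ → better LG).
(CH₃)₃C–N₂⁺ loses N₂: no meaningful conjugate acid; N₂ departs as an exceptionally stable neutral molecule
(CH₃)₃C–I loses I⁻: pKₐ(HI) ≈ -10
(CH₃)₃C–O(H)CH₃⁺ loses R'OH: pKₐ(R'OH₂⁺) ≈ -2.4
(CH₃)₃C–NH₃⁺ loses NH₃: pKₐ(NH₄⁺) ≈ 9.2
(CH₃)₃C–OH loses OH⁻: pKₐ(H₂O) ≈ 15.7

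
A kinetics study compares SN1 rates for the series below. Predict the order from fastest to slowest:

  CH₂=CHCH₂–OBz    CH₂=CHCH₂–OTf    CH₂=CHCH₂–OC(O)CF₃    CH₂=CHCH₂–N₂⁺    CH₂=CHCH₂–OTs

CH₂=CHCH₂–N₂⁺ > CH₂=CHCH₂–OTf > CH₂=CHCH₂–OTs > CH₂=CHCH₂–OC(O)CF₃ > CH₂=CHCH₂–OBz

Same R in every case — rank the leaving groups.
The more stable X⁻ (or X) is on its own — i.e. the weaker a base it is — the better a leaving group it makes.
CH₂=CHCH₂–N₂⁺ loses N₂: no meaningful conjugate acid; N₂ departs as an exceptionally stable neutral molecule
CH₂=CHCH₂–OTf loses OTf⁻: pKₐ(CF₃SO₃H (triflic acid)) ≈ -14
CH₂=CHCH₂–OTs loses OTs⁻: pKₐ(p-CH₃C₆H₄SO₃H (TsOH)) ≈ -2.8
CH₂=CHCH₂–OC(O)CF₃ loses CF₃COO⁻: pKₐ(CF₃COOH) ≈ 0.2
CH₂=CHCH₂–OBz loses PhCOO⁻: pKₐ(C₆H₅COOH) ≈ 4.2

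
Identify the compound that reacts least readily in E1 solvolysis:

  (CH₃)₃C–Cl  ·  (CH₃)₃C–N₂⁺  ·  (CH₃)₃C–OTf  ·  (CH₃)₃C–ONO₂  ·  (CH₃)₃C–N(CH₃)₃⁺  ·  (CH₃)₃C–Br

(CH₃)₃C–N(CH₃)₃⁺

With the same alkyl group throughout, only the leaving group differentiates the rates.
The more stable X⁻ (or X) is on its own — i.e. the weaker a base it is — the better a leaving group it makes.
(CH₃)₃C–N₂⁺ loses N₂: no meaningful conjugate acid; N₂ departs as an exceptionally stable neutral molecule
(CH₃)₃C–OTf loses OTf⁻: pKₐ(CF₃SO₃H (triflic acid)) ≈ -14
(CH₃)₃C–Br loses Br⁻: pKₐ(HBr) ≈ -9
(CH₃)₃C–Cl loses Cl⁻: pKₐ(HCl) ≈ -7
(CH₃)₃C–ONO₂ loses NO₃⁻: pKₐ(HNO₃) ≈ -1.3
(CH₃)₃C–N(CH₃)₃⁺ loses NR'₃: pKₐ(R'₃NH⁺) ≈ 10.7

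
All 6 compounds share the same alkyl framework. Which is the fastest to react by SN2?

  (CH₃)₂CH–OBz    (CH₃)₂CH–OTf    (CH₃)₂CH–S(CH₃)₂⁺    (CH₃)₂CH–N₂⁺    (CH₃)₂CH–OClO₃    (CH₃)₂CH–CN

Same R in every case — rank the leaving groups.
Leaving-group ability tracks the stability of the departed species; conjugate-acid pKₐ is the usual yardstick (lower pKₐ → better LG).
(CH₃)₂CH–N₂⁺ loses N₂: no meaningful conjugate acid; N₂ departs as an exceptionally stable neutral molecule
(CH₃)₂CH–OTf loses OTf⁻: pKₐ(CF₃SO₃H (triflic acid)) ≈ -14
(CH₃)₂CH–OClO₃ loses ClO₄⁻: pKₐ(HClO₄) ≈ -10
(CH₃)₂CH–S(CH₃)₂⁺ loses SR'₂: pKₐ(R'₂SH⁺) ≈ -7
(CH₃)₂CH–OBz loses PhCOO⁻: pKₐ(C₆H₅COOH) ≈ 4.2
(CH₃)₂CH–CN loses CN⁻: pKₐ(HCN) ≈ 9.2

(CH₃)₂CH–N₂⁺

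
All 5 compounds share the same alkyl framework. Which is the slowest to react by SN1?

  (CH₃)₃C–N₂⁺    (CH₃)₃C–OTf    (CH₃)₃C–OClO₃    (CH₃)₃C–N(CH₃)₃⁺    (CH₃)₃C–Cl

(CH₃)₃C–N(CH₃)₃⁺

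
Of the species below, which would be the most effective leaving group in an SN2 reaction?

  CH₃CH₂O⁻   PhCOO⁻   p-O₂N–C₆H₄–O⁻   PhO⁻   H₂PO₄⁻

H₂PO₄⁻

The more stable X⁻ (or X) is on its own — i.e. the weaker a base it is — the better a leaving group it makes.
H₂PO₄⁻: pKₐ(H₃PO₄) ≈ 2.1
PhCOO⁻: pKₐ(C₆H₅COOH) ≈ 4.2
p-O₂N–C₆H₄–O⁻: pKₐ(p-nitrophenol) ≈ 7.2
PhO⁻: pKₐ(C₆H₅OH (phenol)) ≈ 10
CH₃CH₂O⁻: pKₐ(CH₃CH₂OH) ≈ 16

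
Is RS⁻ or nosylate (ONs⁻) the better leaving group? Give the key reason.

nosylate (ONs⁻) is the better leaving group.
pKₐ(p-O₂NC₆H₄SO₃H) ≈ -3.5 versus pKₐ(RSH (a thiol)) ≈ 10.5: nosylate (ONs⁻) is the much weaker base.
P-nitro group further stabilises the sulfonate.

nosylate (ONs⁻)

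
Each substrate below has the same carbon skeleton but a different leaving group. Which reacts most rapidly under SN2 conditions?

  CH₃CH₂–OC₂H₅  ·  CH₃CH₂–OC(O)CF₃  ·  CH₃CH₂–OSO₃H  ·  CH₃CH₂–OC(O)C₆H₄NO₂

CH₃CH₂–OSO₃H

Identical carbon frameworks mean the comparison reduces to leaving-group quality.
Rank by basicity of the departing species: weakest base leaves most easily.
CH₃CH₂–OSO₃H loses HSO₄⁻: pKₐ(H₂SO₄) ≈ -3
CH₃CH₂–OC(O)CF₃ loses CF₃COO⁻: pKₐ(CF₃COOH) ≈ 0.2
CH₃CH₂–OC(O)C₆H₄NO₂ loses p-O₂N–C₆H₄–COO⁻: pKₐ(p-nitrobenzoic acid) ≈ 3.4
CH₃CH₂–OC₂H₅ loses CH₃CH₂O⁻: pKₐ(CH₃CH₂OH) ≈ 16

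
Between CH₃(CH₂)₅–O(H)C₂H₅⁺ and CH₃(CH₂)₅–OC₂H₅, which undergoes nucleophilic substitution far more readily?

From CH₃(CH₂)₅–OC₂H₅ the departing group would be CH₃CH₂O⁻ (pKₐ(CH₃CH₂OH) ≈ 16). Strong base; alkoxides do not leave unassisted.
From CH₃(CH₂)₅–O(H)C₂H₅⁺ the leaving group is R'OH (pKₐ(R'OH₂⁺) ≈ -2.4). Neutral; leaves from a protonated ether (an oxonium ion, R–O(H)R'⁺).
(In practice CH₃(CH₂)₅–O(H)C₂H₅⁺ is made from CH₃(CH₂)₅–OC₂H₅ by protonation with concentrated HBr, allowing neutral ethanol, rather than ethoxide, to depart.)

CH₃(CH₂)₅–O(H)C₂H₅⁺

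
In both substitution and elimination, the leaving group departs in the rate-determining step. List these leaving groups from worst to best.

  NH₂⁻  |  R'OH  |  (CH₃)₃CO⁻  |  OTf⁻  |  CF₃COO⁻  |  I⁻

The more stable X⁻ (or X) is on its own — i.e. the weaker a base it is — the better a leaving group it makes.
OTf⁻: pKₐ(CF₃SO₃H (triflic acid)) ≈ -14
I⁻: pKₐ(HI) ≈ -10
R'OH: pKₐ(R'OH₂⁺) ≈ -2.4
CF₃COO⁻: pKₐ(CF₃COOH) ≈ 0.2
(CH₃)₃CO⁻: pKₐ(t-BuOH) ≈ 18
NH₂⁻: pKₐ(NH₃) ≈ 38
The question asks for worst first, so the sequence is read in increasing leaving-group ability.

NH₂⁻ < (CH₃)₃CO⁻ < CF₃COO⁻ < R'OH < I⁻ < OTf⁻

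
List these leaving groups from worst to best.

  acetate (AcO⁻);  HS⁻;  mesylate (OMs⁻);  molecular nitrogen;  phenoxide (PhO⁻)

Leaving-group ability tracks the stability of the departed species; conjugate-acid pKₐ is the usual yardstick (lower pKₐ → better LG).
molecular nitrogen: no meaningful conjugate acid; N₂ departs as an exceptionally stable neutral molecule
mesylate (OMs⁻): pKₐ(CH₃SO₃H (MsOH)) ≈ -1.9
acetate (AcO⁻): pKₐ(CH₃COOH) ≈ 4.8
HS⁻: pKₐ(H₂S) ≈ 7
phenoxide (PhO⁻): pKₐ(C₆H₅OH (phenol)) ≈ 10
Reversing gives the worst-to-best order requested.

phenoxide (PhO⁻) < HS⁻ < acetate (AcO⁻) < mesylate (OMs⁻) < molecular nitrogen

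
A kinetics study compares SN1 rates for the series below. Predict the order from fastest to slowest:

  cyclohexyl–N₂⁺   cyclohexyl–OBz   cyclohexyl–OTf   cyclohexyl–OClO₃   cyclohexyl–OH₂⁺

The skeletons are identical, so relative rate is governed entirely by leaving-group ability.
Leaving-group ability tracks the stability of the departed species; conjugate-acid pKₐ is the usual yardstick (lower pKₐ → better LG).
cyclohexyl–N₂⁺ loses N₂: no meaningful conjugate acid; N₂ departs as an exceptionally stable neutral molecule
cyclohexyl–OTf loses OTf⁻: pKₐ(CF₃SO₃H (triflic acid)) ≈ -14
cyclohexyl–OClO₃ loses ClO₄⁻: pKₐ(HClO₄) ≈ -10
cyclohexyl–OH₂⁺ loses H₂O: pKₐ(H₃O⁺) ≈ -1.7
cyclohexyl–OBz loses PhCOO⁻: pKₐ(C₆H₅COOH) ≈ 4.2

cyclohexyl–N₂⁺ > cyclohexyl–OTf > cyclohexyl–OClO₃ > cyclohexyl–OH₂⁺ > cyclohexyl–OBz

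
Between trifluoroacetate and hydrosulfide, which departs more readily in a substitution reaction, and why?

trifluoroacetate is the better leaving group.
pKₐ(CF₃COOH) ≈ 0.2 versus pKₐ(H₂S) ≈ 7: trifluoroacetate is the much weaker base.
Strongly electron-withdrawing CF₃ stabilises the carboxylate.

trifluoroacetate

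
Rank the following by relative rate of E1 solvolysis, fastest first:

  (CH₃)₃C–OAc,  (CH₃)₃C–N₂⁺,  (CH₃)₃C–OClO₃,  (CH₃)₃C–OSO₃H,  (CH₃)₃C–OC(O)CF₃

(CH₃)₃C–N₂⁺ > (CH₃)₃C–OClO₃ > (CH₃)₃C–OSO₃H > (CH₃)₃C–OC(O)CF₃ > (CH₃)₃C–OAc

Same R in every case — rank the leaving groups.
Rank by basicity of the departing species: weakest base leaves most easily.
(CH₃)₃C–N₂⁺ loses N₂: no meaningful conjugate acid; N₂ departs as an exceptionally stable neutral molecule
(CH₃)₃C–OClO₃ loses ClO₄⁻: pKₐ(HClO₄) ≈ -10
(CH₃)₃C–OSO₃H loses HSO₄⁻: pKₐ(H₂SO₄) ≈ -3
(CH₃)₃C–OC(O)CF₃ loses CF₃COO⁻: pKₐ(CF₃COOH) ≈ 0.2
(CH₃)₃C–OAc loses AcO⁻: pKₐ(CH₃COOH) ≈ 4.8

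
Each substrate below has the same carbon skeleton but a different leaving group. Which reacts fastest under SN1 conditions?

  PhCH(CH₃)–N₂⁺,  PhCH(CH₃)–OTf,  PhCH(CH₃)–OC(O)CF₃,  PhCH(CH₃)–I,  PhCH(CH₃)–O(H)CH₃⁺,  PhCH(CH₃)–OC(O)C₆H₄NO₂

PhCH(CH₃)–N₂⁺

With the same alkyl group throughout, only the leaving group differentiates the rates.
Rank by basicity of the departing species: weakest base leaves most easily.
PhCH(CH₃)–N₂⁺ loses N₂: no meaningful conjugate acid; N₂ departs as an exceptionally stable neutral molecule
PhCH(CH₃)–OTf loses OTf⁻: pKₐ(CF₃SO₃H (triflic acid)) ≈ -14
PhCH(CH₃)–I loses I⁻: pKₐ(HI) ≈ -10
PhCH(CH₃)–O(H)CH₃⁺ loses R'OH: pKₐ(R'OH₂⁺) ≈ -2.4
PhCH(CH₃)–OC(O)CF₃ loses CF₃COO⁻: pKₐ(CF₃COOH) ≈ 0.2
PhCH(CH₃)–OC(O)C₆H₄NO₂ loses p-O₂N–C₆H₄–COO⁻: pKₐ(p-nitrobenzoic acid) ≈ 3.4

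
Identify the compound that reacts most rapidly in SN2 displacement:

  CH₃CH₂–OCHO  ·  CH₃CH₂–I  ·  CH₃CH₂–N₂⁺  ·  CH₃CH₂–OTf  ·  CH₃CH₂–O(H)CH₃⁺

CH₃CH₂–N₂⁺

The skeletons are identical, so relative rate is governed entirely by leaving-group ability.
Leaving-group ability tracks the stability of the departed species; conjugate-acid pKₐ is the usual yardstick (lower pKₐ → better LG).
CH₃CH₂–N₂⁺ loses N₂: no meaningful conjugate acid; N₂ departs as an exceptionally stable neutral molecule
CH₃CH₂–OTf loses OTf⁻: pKₐ(CF₃SO₃H (triflic acid)) ≈ -14
CH₃CH₂–I loses I⁻: pKₐ(HI) ≈ -10
CH₃CH₂–O(H)CH₃⁺ loses R'OH: pKₐ(R'OH₂⁺) ≈ -2.4
CH₃CH₂–OCHO loses HCOO⁻: pKₐ(HCOOH) ≈ 3.8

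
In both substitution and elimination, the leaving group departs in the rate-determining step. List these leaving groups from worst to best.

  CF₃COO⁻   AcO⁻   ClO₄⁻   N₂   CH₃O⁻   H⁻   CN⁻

H⁻ < CH₃O⁻ < CN⁻ < AcO⁻ < CF₃COO⁻ < ClO₄⁻ < N₂

Leaving-group ability tracks the stability of the departed species; conjugate-acid pKₐ is the usual yardstick (lower pKₐ → better LG).
N₂: no meaningful conjugate acid; N₂ departs as an exceptionally stable neutral molecule
ClO₄⁻: pKₐ(HClO₄) ≈ -10 — extremely weak base; rarely used for safety reasons
CF₃COO⁻: pKₐ(CF₃COOH) ≈ 0.2 — strongly electron-withdrawing CF₃ stabilises the carboxylate
AcO⁻: pKₐ(CH₃COOH) ≈ 4.8 — resonance-stabilised but still a weak base
CN⁻: pKₐ(HCN) ≈ 9.2
CH₃O⁻: pKₐ(CH₃OH) ≈ 15.5
H⁻: pKₐ(H₂) ≈ 36
The question asks for worst first, so the sequence is read in increasing leaving-group ability.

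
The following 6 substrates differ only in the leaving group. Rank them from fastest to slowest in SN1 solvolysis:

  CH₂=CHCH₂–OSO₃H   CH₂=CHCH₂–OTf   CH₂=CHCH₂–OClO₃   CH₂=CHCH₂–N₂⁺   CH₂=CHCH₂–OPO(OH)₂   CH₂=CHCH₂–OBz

CH₂=CHCH₂–N₂⁺ > CH₂=CHCH₂–OTf > CH₂=CHCH₂–OClO₃ > CH₂=CHCH₂–OSO₃H > CH₂=CHCH₂–OPO(OH)₂ > CH₂=CHCH₂–OBz

Same R in every case — rank the leaving groups.
Rank by basicity of the departing species: weakest base leaves most easily.
CH₂=CHCH₂–N₂⁺ loses N₂: no meaningful conjugate acid; N₂ departs as an exceptionally stable neutral molecule
CH₂=CHCH₂–OTf loses OTf⁻: pKₐ(CF₃SO₃H (triflic acid)) ≈ -14
CH₂=CHCH₂–OClO₃ loses ClO₄⁻: pKₐ(HClO₄) ≈ -10
CH₂=CHCH₂–OSO₃H loses HSO₄⁻: pKₐ(H₂SO₄) ≈ -3
CH₂=CHCH₂–OPO(OH)₂ loses H₂PO₄⁻: pKₐ(H₃PO₄) ≈ 2.1
CH₂=CHCH₂–OBz loses PhCOO⁻: pKₐ(C₆H₅COOH) ≈ 4.2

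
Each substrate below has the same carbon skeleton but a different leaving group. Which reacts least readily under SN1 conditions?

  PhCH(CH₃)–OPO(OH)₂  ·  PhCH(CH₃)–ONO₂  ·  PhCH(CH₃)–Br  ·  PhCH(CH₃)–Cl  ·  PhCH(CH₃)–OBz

PhCH(CH₃)–OBz

Identical carbon frameworks mean the comparison reduces to leaving-group quality.
A good leaving group is a weak base: the lower the pKₐ of its conjugate acid, the more readily it departs.
PhCH(CH₃)–Br loses Br⁻: pKₐ(HBr) ≈ -9
PhCH(CH₃)–Cl loses Cl⁻: pKₐ(HCl) ≈ -7
PhCH(CH₃)–ONO₂ loses NO₃⁻: pKₐ(HNO₃) ≈ -1.3
PhCH(CH₃)–OPO(OH)₂ loses H₂PO₄⁻: pKₐ(H₃PO₄) ≈ 2.1
PhCH(CH₃)–OBz loses PhCOO⁻: pKₐ(C₆H₅COOH) ≈ 4.2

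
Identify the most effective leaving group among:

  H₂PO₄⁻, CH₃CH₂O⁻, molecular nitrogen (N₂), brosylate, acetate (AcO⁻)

molecular nitrogen (N₂)

molecular nitrogen (N₂): no meaningful conjugate acid; N₂ departs as an exceptionally stable neutral molecule
brosylate: pKₐ(p-BrC₆H₄SO₃H) ≈ -2.8
H₂PO₄⁻: pKₐ(H₃PO₄) ≈ 2.1
acetate (AcO⁻): pKₐ(CH₃COOH) ≈ 4.8
CH₃CH₂O⁻: pKₐ(CH₃CH₂OH) ≈ 16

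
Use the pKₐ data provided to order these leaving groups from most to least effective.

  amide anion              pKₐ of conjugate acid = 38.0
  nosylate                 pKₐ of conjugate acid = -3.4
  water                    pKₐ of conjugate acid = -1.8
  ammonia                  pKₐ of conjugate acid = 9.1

nosylate > water > ammonia > amide anion

Lower conjugate-acid pKₐ ⇒ weaker base ⇒ better leaving group.
Sorting by the given values: nosylate (-3.4), water (-1.8), ammonia (9.1), amide anion (38.0).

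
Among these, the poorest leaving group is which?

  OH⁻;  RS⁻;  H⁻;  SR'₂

Rank by basicity of the departing species: weakest base leaves most easily.
SR'₂: pKₐ(R'₂SH⁺) ≈ -7
RS⁻: pKₐ(RSH (a thiol)) ≈ 10.5
OH⁻: pKₐ(H₂O) ≈ 15.7
H⁻: pKₐ(H₂) ≈ 36

H⁻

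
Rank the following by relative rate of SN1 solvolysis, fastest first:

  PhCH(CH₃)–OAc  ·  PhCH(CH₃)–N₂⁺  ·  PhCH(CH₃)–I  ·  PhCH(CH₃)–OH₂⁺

Identical carbon frameworks mean the comparison reduces to leaving-group quality.
Rank by basicity of the departing species: weakest base leaves most easily.
PhCH(CH₃)–N₂⁺ loses N₂: no meaningful conjugate acid; N₂ departs as an exceptionally stable neutral molecule
PhCH(CH₃)–I loses I⁻: pKₐ(HI) ≈ -10
PhCH(CH₃)–OH₂⁺ loses H₂O: pKₐ(H₃O⁺) ≈ -1.7
PhCH(CH₃)–OAc loses AcO⁻: pKₐ(CH₃COOH) ≈ 4.8

PhCH(CH₃)–N₂⁺ > PhCH(CH₃)–I > PhCH(CH₃)–OH₂⁺ > PhCH(CH₃)–OAc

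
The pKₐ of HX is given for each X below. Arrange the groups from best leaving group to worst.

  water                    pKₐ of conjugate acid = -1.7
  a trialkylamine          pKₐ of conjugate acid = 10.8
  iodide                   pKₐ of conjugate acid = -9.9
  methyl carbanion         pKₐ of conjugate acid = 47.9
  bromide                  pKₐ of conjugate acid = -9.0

Lower conjugate-acid pKₐ ⇒ weaker base ⇒ better leaving group.
Sorting by the given values: iodide (-9.9), bromide (-9.0), water (-1.7), a trialkylamine (10.8), methyl carbanion (47.9).

iodide > bromide > water > a trialkylamine > methyl carbanion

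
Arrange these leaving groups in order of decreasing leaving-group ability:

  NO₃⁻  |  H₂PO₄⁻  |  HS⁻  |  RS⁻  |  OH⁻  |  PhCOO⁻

NO₃⁻ > H₂PO₄⁻ > PhCOO⁻ > HS⁻ > RS⁻ > OH⁻

NO₃⁻: pKₐ(HNO₃) ≈ -1.3
H₂PO₄⁻: pKₐ(H₃PO₄) ≈ 2.1 — moderate base; biological leaving group after further activation
PhCOO⁻: pKₐ(C₆H₅COOH) ≈ 4.2
HS⁻: pKₐ(H₂S) ≈ 7 — larger and more polarisable than the oxygen analogue
RS⁻: pKₐ(RSH (a thiol)) ≈ 10.5 — moderately basic; rarely leaves without activation
OH⁻: pKₐ(H₂O) ≈ 15.7 — strong base; essentially never leaves without prior activation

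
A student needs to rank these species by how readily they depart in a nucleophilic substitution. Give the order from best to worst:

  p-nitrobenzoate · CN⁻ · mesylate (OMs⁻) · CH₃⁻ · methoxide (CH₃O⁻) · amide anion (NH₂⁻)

mesylate (OMs⁻): pKₐ(CH₃SO₃H (MsOH)) ≈ -1.9
p-nitrobenzoate: pKₐ(p-nitrobenzoic acid) ≈ 3.4
CN⁻: pKₐ(HCN) ≈ 9.2
methoxide (CH₃O⁻): pKₐ(CH₃OH) ≈ 15.5
amide anion (NH₂⁻): pKₐ(NH₃) ≈ 38
CH₃⁻: pKₐ(CH₄) ≈ 48

mesylate (OMs⁻) > p-nitrobenzoate > CN⁻ > methoxide (CH₃O⁻) > amide anion (NH₂⁻) > CH₃⁻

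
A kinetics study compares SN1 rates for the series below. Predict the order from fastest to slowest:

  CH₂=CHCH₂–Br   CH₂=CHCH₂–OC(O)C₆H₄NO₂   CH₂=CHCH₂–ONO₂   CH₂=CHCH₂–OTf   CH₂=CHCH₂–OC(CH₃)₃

CH₂=CHCH₂–OTf > CH₂=CHCH₂–Br > CH₂=CHCH₂–ONO₂ > CH₂=CHCH₂–OC(O)C₆H₄NO₂ > CH₂=CHCH₂–OC(CH₃)₃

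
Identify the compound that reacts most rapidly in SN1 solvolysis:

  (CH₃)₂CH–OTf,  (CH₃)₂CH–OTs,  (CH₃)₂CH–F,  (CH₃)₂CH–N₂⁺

With the same alkyl group throughout, only the leaving group differentiates the rates.
Leaving-group ability tracks the stability of the departed species; conjugate-acid pKₐ is the usual yardstick (lower pKₐ → better LG).
(CH₃)₂CH–N₂⁺ loses N₂: no meaningful conjugate acid; N₂ departs as an exceptionally stable neutral molecule
(CH₃)₂CH–OTf loses OTf⁻: pKₐ(CF₃SO₃H (triflic acid)) ≈ -14
(CH₃)₂CH–OTs loses OTs⁻: pKₐ(p-CH₃C₆H₄SO₃H (TsOH)) ≈ -2.8
(CH₃)₂CH–F loses F⁻: pKₐ(HF) ≈ 3.2

(CH₃)₂CH–N₂⁺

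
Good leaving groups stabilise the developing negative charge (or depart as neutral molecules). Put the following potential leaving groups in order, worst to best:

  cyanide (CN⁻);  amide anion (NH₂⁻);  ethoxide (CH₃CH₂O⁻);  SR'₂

amide anion (NH₂⁻) < ethoxide (CH₃CH₂O⁻) < cyanide (CN⁻) < SR'₂

Rank by basicity of the departing species: weakest base leaves most easily.
SR'₂: pKₐ(R'₂SH⁺) ≈ -7
cyanide (CN⁻): pKₐ(HCN) ≈ 9.2 — sp carbon stabilises the charge somewhat, but still a poor LG
ethoxide (CH₃CH₂O⁻): pKₐ(CH₃CH₂OH) ≈ 16 — strong base; alkoxides do not leave unassisted
amide anion (NH₂⁻): pKₐ(NH₃) ≈ 38 — extremely strong base; never a leaving group
Reversing gives the worst-to-best order requested.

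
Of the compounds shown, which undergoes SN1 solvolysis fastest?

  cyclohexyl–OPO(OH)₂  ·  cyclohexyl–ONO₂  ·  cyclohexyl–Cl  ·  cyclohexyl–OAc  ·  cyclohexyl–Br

cyclohexyl–Br

With the same alkyl group throughout, only the leaving group differentiates the rates.
The more stable X⁻ (or X) is on its own — i.e. the weaker a base it is — the better a leaving group it makes.
cyclohexyl–Br loses Br⁻: pKₐ(HBr) ≈ -9
cyclohexyl–Cl loses Cl⁻: pKₐ(HCl) ≈ -7
cyclohexyl–ONO₂ loses NO₃⁻: pKₐ(HNO₃) ≈ -1.3
cyclohexyl–OPO(OH)₂ loses H₂PO₄⁻: pKₐ(H₃PO₄) ≈ 2.1
cyclohexyl–OAc loses AcO⁻: pKₐ(CH₃COOH) ≈ 4.8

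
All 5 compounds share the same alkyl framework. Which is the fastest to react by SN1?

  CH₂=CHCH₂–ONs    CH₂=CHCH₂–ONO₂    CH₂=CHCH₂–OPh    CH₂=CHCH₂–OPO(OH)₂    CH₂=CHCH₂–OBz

With the same alkyl group throughout, only the leaving group differentiates the rates.
The more stable X⁻ (or X) is on its own — i.e. the weaker a base it is — the better a leaving group it makes.
CH₂=CHCH₂–ONs loses ONs⁻: pKₐ(p-O₂NC₆H₄SO₃H) ≈ -3.5
CH₂=CHCH₂–ONO₂ loses NO₃⁻: pKₐ(HNO₃) ≈ -1.3
CH₂=CHCH₂–OPO(OH)₂ loses H₂PO₄⁻: pKₐ(H₃PO₄) ≈ 2.1
CH₂=CHCH₂–OBz loses PhCOO⁻: pKₐ(C₆H₅COOH) ≈ 4.2
CH₂=CHCH₂–OPh loses PhO⁻: pKₐ(C₆H₅OH (phenol)) ≈ 10

CH₂=CHCH₂–ONs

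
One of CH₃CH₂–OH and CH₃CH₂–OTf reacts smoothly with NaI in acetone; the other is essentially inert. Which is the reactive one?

From CH₃CH₂–OH the departing group would be OH⁻ (pKₐ(H₂O) ≈ 15.7). Strong base; essentially never leaves without prior activation.
From CH₃CH₂–OTf the leaving group is OTf⁻ (pKₐ(CF₃SO₃H (triflic acid)) ≈ -14). Charge spread over three oxygens and a CF₃ group; the premier leaving group in synthesis.
(In practice CH₃CH₂–OTf is made from CH₃CH₂–OH by treatment with Tf₂O / 2,6-lutidine, converting the hydroxyl into a triflate.)

CH₃CH₂–OTf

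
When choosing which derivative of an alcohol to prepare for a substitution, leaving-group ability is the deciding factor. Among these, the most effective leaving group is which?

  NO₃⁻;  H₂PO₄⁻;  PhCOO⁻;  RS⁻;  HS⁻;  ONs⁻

ONs⁻

ONs⁻: pKₐ(p-O₂NC₆H₄SO₃H) ≈ -3.5
NO₃⁻: pKₐ(HNO₃) ≈ -1.3
H₂PO₄⁻: pKₐ(H₃PO₄) ≈ 2.1
PhCOO⁻: pKₐ(C₆H₅COOH) ≈ 4.2
HS⁻: pKₐ(H₂S) ≈ 7
RS⁻: pKₐ(RSH (a thiol)) ≈ 10.5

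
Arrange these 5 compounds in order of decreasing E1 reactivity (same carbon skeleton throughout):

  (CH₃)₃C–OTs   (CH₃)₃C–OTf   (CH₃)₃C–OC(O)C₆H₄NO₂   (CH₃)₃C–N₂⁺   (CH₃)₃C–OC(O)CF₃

(CH₃)₃C–N₂⁺ > (CH₃)₃C–OTf > (CH₃)₃C–OTs > (CH₃)₃C–OC(O)CF₃ > (CH₃)₃C–OC(O)C₆H₄NO₂

With the same alkyl group throughout, only the leaving group differentiates the rates.
Rank by basicity of the departing species: weakest base leaves most easily.
(CH₃)₃C–N₂⁺ loses N₂: no meaningful conjugate acid; N₂ departs as an exceptionally stable neutral molecule
(CH₃)₃C–OTf loses OTf⁻: pKₐ(CF₃SO₃H (triflic acid)) ≈ -14
(CH₃)₃C–OTs loses OTs⁻: pKₐ(p-CH₃C₆H₄SO₃H (TsOH)) ≈ -2.8
(CH₃)₃C–OC(O)CF₃ loses CF₃COO⁻: pKₐ(CF₃COOH) ≈ 0.2
(CH₃)₃C–OC(O)C₆H₄NO₂ loses p-O₂N–C₆H₄–COO⁻: pKₐ(p-nitrobenzoic acid) ≈ 3.4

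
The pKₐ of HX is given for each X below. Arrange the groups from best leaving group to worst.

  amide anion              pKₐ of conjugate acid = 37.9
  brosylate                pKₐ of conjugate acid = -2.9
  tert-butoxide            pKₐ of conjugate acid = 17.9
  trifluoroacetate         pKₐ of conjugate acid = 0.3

brosylate > trifluoroacetate > tert-butoxide > amide anion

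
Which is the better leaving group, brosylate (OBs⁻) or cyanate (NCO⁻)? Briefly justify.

brosylate (OBs⁻) is the better leaving group.
pKₐ(p-BrC₆H₄SO₃H) ≈ -2.8 versus pKₐ(HOCN) ≈ 3.5: brosylate (OBs⁻) is the much weaker base.
Arenesulfonate with a p-bromo substituent.

brosylate (OBs⁻)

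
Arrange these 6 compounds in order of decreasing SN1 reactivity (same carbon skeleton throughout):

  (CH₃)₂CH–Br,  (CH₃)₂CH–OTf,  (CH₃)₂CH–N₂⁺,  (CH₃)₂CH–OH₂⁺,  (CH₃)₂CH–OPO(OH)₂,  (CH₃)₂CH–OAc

(CH₃)₂CH–N₂⁺ > (CH₃)₂CH–OTf > (CH₃)₂CH–Br > (CH₃)₂CH–OH₂⁺ > (CH₃)₂CH–OPO(OH)₂ > (CH₃)₂CH–OAc

The skeletons are identical, so relative rate is governed entirely by leaving-group ability.
The more stable X⁻ (or X) is on its own — i.e. the weaker a base it is — the better a leaving group it makes.
(CH₃)₂CH–N₂⁺ loses N₂: no meaningful conjugate acid; N₂ departs as an exceptionally stable neutral molecule
(CH₃)₂CH–OTf loses OTf⁻: pKₐ(CF₃SO₃H (triflic acid)) ≈ -14
(CH₃)₂CH–Br loses Br⁻: pKₐ(HBr) ≈ -9
(CH₃)₂CH–OH₂⁺ loses H₂O: pKₐ(H₃O⁺) ≈ -1.7
(CH₃)₂CH–OPO(OH)₂ loses H₂PO₄⁻: pKₐ(H₃PO₄) ≈ 2.1
(CH₃)₂CH–OAc loses AcO⁻: pKₐ(CH₃COOH) ≈ 4.8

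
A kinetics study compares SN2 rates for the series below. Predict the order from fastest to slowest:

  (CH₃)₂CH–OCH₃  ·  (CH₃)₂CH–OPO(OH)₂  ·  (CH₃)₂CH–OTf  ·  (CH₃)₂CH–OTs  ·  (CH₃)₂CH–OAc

With the same alkyl group throughout, only the leaving group differentiates the rates.
Leaving-group ability tracks the stability of the departed species; conjugate-acid pKₐ is the usual yardstick (lower pKₐ → better LG).
(CH₃)₂CH–OTf loses OTf⁻: pKₐ(CF₃SO₃H (triflic acid)) ≈ -14
(CH₃)₂CH–OTs loses OTs⁻: pKₐ(p-CH₃C₆H₄SO₃H (TsOH)) ≈ -2.8
(CH₃)₂CH–OPO(OH)₂ loses H₂PO₄⁻: pKₐ(H₃PO₄) ≈ 2.1
(CH₃)₂CH–OAc loses AcO⁻: pKₐ(CH₃COOH) ≈ 4.8
(CH₃)₂CH–OCH₃ loses CH₃O⁻: pKₐ(CH₃OH) ≈ 15.5

(CH₃)₂CH–OTf > (CH₃)₂CH–OTs > (CH₃)₂CH–OPO(OH)₂ > (CH₃)₂CH–OAc > (CH₃)₂CH–OCH₃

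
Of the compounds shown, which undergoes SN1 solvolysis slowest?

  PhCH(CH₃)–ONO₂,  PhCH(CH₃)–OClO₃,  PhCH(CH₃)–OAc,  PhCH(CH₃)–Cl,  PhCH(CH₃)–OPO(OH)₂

Same R in every case — rank the leaving groups.
The more stable X⁻ (or X) is on its own — i.e. the weaker a base it is — the better a leaving group it makes.
PhCH(CH₃)–OClO₃ loses ClO₄⁻: pKₐ(HClO₄) ≈ -10
PhCH(CH₃)–Cl loses Cl⁻: pKₐ(HCl) ≈ -7
PhCH(CH₃)–ONO₂ loses NO₃⁻: pKₐ(HNO₃) ≈ -1.3
PhCH(CH₃)–OPO(OH)₂ loses H₂PO₄⁻: pKₐ(H₃PO₄) ≈ 2.1
PhCH(CH₃)–OAc loses AcO⁻: pKₐ(CH₃COOH) ≈ 4.8

PhCH(CH₃)–OAc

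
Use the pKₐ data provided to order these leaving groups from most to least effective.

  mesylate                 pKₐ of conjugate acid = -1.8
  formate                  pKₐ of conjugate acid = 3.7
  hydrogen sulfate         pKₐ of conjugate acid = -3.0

hydrogen sulfate > mesylate > formate

Lower conjugate-acid pKₐ ⇒ weaker base ⇒ better leaving group.
Sorting by the given values: hydrogen sulfate (-3.0), mesylate (-1.8), formate (3.7).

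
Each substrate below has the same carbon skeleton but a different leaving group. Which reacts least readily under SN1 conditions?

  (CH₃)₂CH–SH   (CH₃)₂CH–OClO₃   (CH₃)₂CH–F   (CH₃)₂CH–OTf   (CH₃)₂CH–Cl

With the same alkyl group throughout, only the leaving group differentiates the rates.
Rank by basicity of the departing species: weakest base leaves most easily.
(CH₃)₂CH–OTf loses OTf⁻: pKₐ(CF₃SO₃H (triflic acid)) ≈ -14
(CH₃)₂CH–OClO₃ loses ClO₄⁻: pKₐ(HClO₄) ≈ -10
(CH₃)₂CH–Cl loses Cl⁻: pKₐ(HCl) ≈ -7
(CH₃)₂CH–F loses F⁻: pKₐ(HF) ≈ 3.2
(CH₃)₂CH–SH loses HS⁻: pKₐ(H₂S) ≈ 7

(CH₃)₂CH–SH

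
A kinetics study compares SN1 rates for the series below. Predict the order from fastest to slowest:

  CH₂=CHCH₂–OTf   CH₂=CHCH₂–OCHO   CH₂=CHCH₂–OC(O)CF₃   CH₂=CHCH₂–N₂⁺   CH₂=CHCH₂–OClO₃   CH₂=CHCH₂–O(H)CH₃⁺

CH₂=CHCH₂–N₂⁺ > CH₂=CHCH₂–OTf > CH₂=CHCH₂–OClO₃ > CH₂=CHCH₂–O(H)CH₃⁺ > CH₂=CHCH₂–OC(O)CF₃ > CH₂=CHCH₂–OCHO

Identical carbon frameworks mean the comparison reduces to leaving-group quality.
The more stable X⁻ (or X) is on its own — i.e. the weaker a base it is — the better a leaving group it makes.
CH₂=CHCH₂–N₂⁺ loses N₂: no meaningful conjugate acid; N₂ departs as an exceptionally stable neutral molecule
CH₂=CHCH₂–OTf loses OTf⁻: pKₐ(CF₃SO₃H (triflic acid)) ≈ -14
CH₂=CHCH₂–OClO₃ loses ClO₄⁻: pKₐ(HClO₄) ≈ -10
CH₂=CHCH₂–O(H)CH₃⁺ loses R'OH: pKₐ(R'OH₂⁺) ≈ -2.4
CH₂=CHCH₂–OC(O)CF₃ loses CF₃COO⁻: pKₐ(CF₃COOH) ≈ 0.2
CH₂=CHCH₂–OCHO loses HCOO⁻: pKₐ(HCOOH) ≈ 3.8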